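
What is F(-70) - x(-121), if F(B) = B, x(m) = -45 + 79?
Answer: -104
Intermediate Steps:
x(m) = 34
F(-70) - x(-121) = -70 - 1*34 = -70 - 34 = -104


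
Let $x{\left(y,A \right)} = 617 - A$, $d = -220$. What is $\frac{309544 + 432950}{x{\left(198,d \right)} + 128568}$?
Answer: $\frac{247498}{43135} \approx 5.7378$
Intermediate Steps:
$\frac{309544 + 432950}{x{\left(198,d \right)} + 128568} = \frac{309544 + 432950}{\left(617 - -220\right) + 128568} = \frac{742494}{\left(617 + 220\right) + 128568} = \frac{742494}{837 + 128568} = \frac{742494}{129405} = 742494 \cdot \frac{1}{129405} = \frac{247498}{43135}$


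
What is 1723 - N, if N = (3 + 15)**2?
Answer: 1399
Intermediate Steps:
N = 324 (N = 18**2 = 324)
1723 - N = 1723 - 1*324 = 1723 - 324 = 1399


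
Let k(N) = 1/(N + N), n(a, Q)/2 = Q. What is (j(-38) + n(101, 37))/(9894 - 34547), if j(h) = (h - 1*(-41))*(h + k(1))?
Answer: 77/49306 ≈ 0.0015617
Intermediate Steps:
n(a, Q) = 2*Q
k(N) = 1/(2*N)
j(h) = (1/2 + h)*(41 + h) (j(h) = (h - 1*(-41))*(h + (1/2)/1) = (h + 41)*(h + (1/2)*1) = (41 + h)*(h + 1/2) = (41 + h)*(1/2 + h) = (1/2 + h)*(41 + h))
(j(-38) + n(101, 37))/(9894 - 34547) = ((41/2 + (-38)**2 + (83/2)*(-38)) + 2*37)/(9894 - 34547) = ((41/2 + 1444 - 1577) + 74)/(-24653) = (-225/2 + 74)*(-1/24653) = -77/2*(-1/24653) = 77/49306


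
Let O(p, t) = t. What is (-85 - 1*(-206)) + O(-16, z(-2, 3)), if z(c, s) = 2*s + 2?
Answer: 129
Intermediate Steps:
z(c, s) = 2 + 2*s
(-85 - 1*(-206)) + O(-16, z(-2, 3)) = (-85 - 1*(-206)) + (2 + 2*3) = (-85 + 206) + (2 + 6) = 121 + 8 = 129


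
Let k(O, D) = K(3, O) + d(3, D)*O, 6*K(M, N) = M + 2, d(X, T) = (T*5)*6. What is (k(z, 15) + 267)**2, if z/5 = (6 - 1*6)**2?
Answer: 2582449/36 ≈ 71735.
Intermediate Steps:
d(X, T) = 30*T (d(X, T) = (5*T)*6 = 30*T)
K(M, N) = 1/3 + M/6 (K(M, N) = (M + 2)/6 = (2 + M)/6 = 1/3 + M/6)
z = 0 (z = 5*(6 - 1*6)**2 = 5*(6 - 6)**2 = 5*0**2 = 5*0 = 0)
k(O, D) = 5/6 + 30*D*O (k(O, D) = (1/3 + (1/6)*3) + (30*D)*O = (1/3 + 1/2) + 30*D*O = 5/6 + 30*D*O)
(k(z, 15) + 267)**2 = ((5/6 + 30*15*0) + 267)**2 = ((5/6 + 0) + 267)**2 = (5/6 + 267)**2 = (1607/6)**2 = 2582449/36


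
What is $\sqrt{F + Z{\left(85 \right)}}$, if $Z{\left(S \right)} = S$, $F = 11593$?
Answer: $\sqrt{11678} \approx 108.06$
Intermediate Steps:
$\sqrt{F + Z{\left(85 \right)}} = \sqrt{11593 + 85} = \sqrt{11678}$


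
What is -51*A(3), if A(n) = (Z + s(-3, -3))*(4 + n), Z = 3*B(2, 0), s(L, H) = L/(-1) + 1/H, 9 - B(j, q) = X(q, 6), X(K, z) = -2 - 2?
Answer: -14875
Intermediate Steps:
X(K, z) = -4
B(j, q) = 13 (B(j, q) = 9 - 1*(-4) = 9 + 4 = 13)
s(L, H) = 1/H - L (s(L, H) = L*(-1) + 1/H = -L + 1/H = 1/H - L)
Z = 39 (Z = 3*13 = 39)
A(n) = 500/3 + 125*n/3 (A(n) = (39 + (1/(-3) - 1*(-3)))*(4 + n) = (39 + (-⅓ + 3))*(4 + n) = (39 + 8/3)*(4 + n) = 125*(4 + n)/3 = 500/3 + 125*n/3)
-51*A(3) = -51*(500/3 + (125/3)*3) = -51*(500/3 + 125) = -51*875/3 = -14875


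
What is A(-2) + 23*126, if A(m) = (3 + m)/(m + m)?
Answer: 11591/4 ≈ 2897.8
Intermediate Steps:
A(m) = (3 + m)/(2*m) (A(m) = (3 + m)/((2*m)) = (3 + m)*(1/(2*m)) = (3 + m)/(2*m))
A(-2) + 23*126 = (½)*(3 - 2)/(-2) + 23*126 = (½)*(-½)*1 + 2898 = -¼ + 2898 = 11591/4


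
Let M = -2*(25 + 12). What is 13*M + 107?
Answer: -855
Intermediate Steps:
M = -74 (M = -2*37 = -74)
13*M + 107 = 13*(-74) + 107 = -962 + 107 = -855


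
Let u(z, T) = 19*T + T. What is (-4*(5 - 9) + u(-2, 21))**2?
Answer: 190096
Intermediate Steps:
u(z, T) = 20*T
(-4*(5 - 9) + u(-2, 21))**2 = (-4*(5 - 9) + 20*21)**2 = (-4*(-4) + 420)**2 = (16 + 420)**2 = 436**2 = 190096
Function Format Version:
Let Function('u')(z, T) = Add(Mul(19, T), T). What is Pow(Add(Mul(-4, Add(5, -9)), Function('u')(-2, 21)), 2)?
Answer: 190096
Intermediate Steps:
Function('u')(z, T) = Mul(20, T)
Pow(Add(Mul(-4, Add(5, -9)), Function('u')(-2, 21)), 2) = Pow(Add(Mul(-4, Add(5, -9)), Mul(20, 21)), 2) = Pow(Add(Mul(-4, -4), 420), 2) = Pow(Add(16, 420), 2) = Pow(436, 2) = 190096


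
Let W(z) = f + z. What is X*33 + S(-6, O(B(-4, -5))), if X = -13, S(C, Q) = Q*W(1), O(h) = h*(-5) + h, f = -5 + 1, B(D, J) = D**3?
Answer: -1197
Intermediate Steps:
f = -4
O(h) = -4*h (O(h) = -5*h + h = -4*h)
W(z) = -4 + z
S(C, Q) = -3*Q (S(C, Q) = Q*(-4 + 1) = Q*(-3) = -3*Q)
X*33 + S(-6, O(B(-4, -5))) = -13*33 - (-12)*(-4)**3 = -429 - (-12)*(-64) = -429 - 3*256 = -429 - 768 = -1197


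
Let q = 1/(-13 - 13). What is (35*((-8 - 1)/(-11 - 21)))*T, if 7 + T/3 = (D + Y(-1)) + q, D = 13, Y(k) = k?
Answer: 121905/832 ≈ 146.52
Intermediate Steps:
q = -1/26 (q = 1/(-26) = -1/26 ≈ -0.038462)
T = 387/26 (T = -21 + 3*((13 - 1) - 1/26) = -21 + 3*(12 - 1/26) = -21 + 3*(311/26) = -21 + 933/26 = 387/26 ≈ 14.885)
(35*((-8 - 1)/(-11 - 21)))*T = (35*((-8 - 1)/(-11 - 21)))*(387/26) = (35*(-9/(-32)))*(387/26) = (35*(-9*(-1/32)))*(387/26) = (35*(9/32))*(387/26) = (315/32)*(387/26) = 121905/832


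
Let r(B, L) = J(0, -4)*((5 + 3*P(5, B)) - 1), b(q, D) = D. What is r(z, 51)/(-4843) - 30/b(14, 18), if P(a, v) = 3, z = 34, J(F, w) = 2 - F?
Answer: -24293/14529 ≈ -1.6720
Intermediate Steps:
r(B, L) = 26 (r(B, L) = (2 - 1*0)*((5 + 3*3) - 1) = (2 + 0)*((5 + 9) - 1) = 2*(14 - 1) = 2*13 = 26)
r(z, 51)/(-4843) - 30/b(14, 18) = 26/(-4843) - 30/18 = 26*(-1/4843) - 30*1/18 = -26/4843 - 5/3 = -24293/14529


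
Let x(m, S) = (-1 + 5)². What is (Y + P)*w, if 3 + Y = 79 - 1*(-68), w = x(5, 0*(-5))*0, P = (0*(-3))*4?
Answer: 0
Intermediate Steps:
x(m, S) = 16 (x(m, S) = 4² = 16)
P = 0 (P = 0*4 = 0)
w = 0 (w = 16*0 = 0)
Y = 144 (Y = -3 + (79 - 1*(-68)) = -3 + (79 + 68) = -3 + 147 = 144)
(Y + P)*w = (144 + 0)*0 = 144*0 = 0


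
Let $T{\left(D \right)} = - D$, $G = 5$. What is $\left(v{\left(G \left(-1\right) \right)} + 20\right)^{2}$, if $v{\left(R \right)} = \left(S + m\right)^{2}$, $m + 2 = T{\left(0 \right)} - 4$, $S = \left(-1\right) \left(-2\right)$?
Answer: $1296$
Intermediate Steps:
$S = 2$
$m = -6$ ($m = -2 - 4 = -6$)
$v{\left(R \right)} = 16$ ($v{\left(R \right)} = \left(2 - 6\right)^{2} = \left(-4\right)^{2} = 16$)
$\left(v{\left(G \left(-1\right) \right)} + 20\right)^{2} = \left(16 + 20\right)^{2} = 36^{2} = 1296$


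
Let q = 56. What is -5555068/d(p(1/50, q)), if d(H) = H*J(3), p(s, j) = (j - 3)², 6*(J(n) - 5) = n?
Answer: -11110136/30899 ≈ -359.56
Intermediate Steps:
J(n) = 5 + n/6
p(s, j) = (-3 + j)²
d(H) = 11*H/2 (d(H) = H*(5 + (⅙)*3) = H*(5 + ½) = H*(11/2) = 11*H/2)
-5555068/d(p(1/50, q)) = -5555068*2/(11*(-3 + 56)²) = -5555068/((11/2)*53²) = -5555068/((11/2)*2809) = -5555068/30899/2 = -5555068*2/30899 = -11110136/30899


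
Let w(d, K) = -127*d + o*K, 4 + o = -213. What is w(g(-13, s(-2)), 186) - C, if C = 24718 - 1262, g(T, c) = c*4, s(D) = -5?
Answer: -61278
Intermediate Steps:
g(T, c) = 4*c
C = 23456
o = -217 (o = -4 - 213 = -217)
w(d, K) = -217*K - 127*d (w(d, K) = -127*d - 217*K = -217*K - 127*d)
w(g(-13, s(-2)), 186) - C = (-217*186 - 508*(-5)) - 1*23456 = (-40362 - 127*(-20)) - 23456 = (-40362 + 2540) - 23456 = -37822 - 23456 = -61278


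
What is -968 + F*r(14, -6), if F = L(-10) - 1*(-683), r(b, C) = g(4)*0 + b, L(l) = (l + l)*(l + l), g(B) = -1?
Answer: 14194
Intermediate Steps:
L(l) = 4*l² (L(l) = (2*l)*(2*l) = 4*l²)
r(b, C) = b (r(b, C) = -1*0 + b = 0 + b = b)
F = 1083 (F = 4*(-10)² - 1*(-683) = 4*100 + 683 = 400 + 683 = 1083)
-968 + F*r(14, -6) = -968 + 1083*14 = -968 + 15162 = 14194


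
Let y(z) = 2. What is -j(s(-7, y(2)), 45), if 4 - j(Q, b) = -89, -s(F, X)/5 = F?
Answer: -93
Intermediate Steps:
s(F, X) = -5*F
j(Q, b) = 93 (j(Q, b) = 4 - 1*(-89) = 4 + 89 = 93)
-j(s(-7, y(2)), 45) = -1*93 = -93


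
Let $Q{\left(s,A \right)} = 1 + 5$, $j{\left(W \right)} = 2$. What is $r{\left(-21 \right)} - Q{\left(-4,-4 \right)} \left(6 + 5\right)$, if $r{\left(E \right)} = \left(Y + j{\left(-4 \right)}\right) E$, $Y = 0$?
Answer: $-108$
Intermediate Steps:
$r{\left(E \right)} = 2 E$ ($r{\left(E \right)} = \left(0 + 2\right) E = 2 E$)
$Q{\left(s,A \right)} = 6$
$r{\left(-21 \right)} - Q{\left(-4,-4 \right)} \left(6 + 5\right) = 2 \left(-21\right) - 6 \left(6 + 5\right) = -42 - 6 \cdot 11 = -42 - 66 = -108$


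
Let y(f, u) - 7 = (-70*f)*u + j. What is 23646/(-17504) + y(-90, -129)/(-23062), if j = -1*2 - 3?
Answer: 3420035435/100919312 ≈ 33.889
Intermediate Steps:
j = -5 (j = -2 - 3 = -5)
y(f, u) = 2 - 70*f*u (y(f, u) = 7 + ((-70*f)*u - 5) = 7 + (-70*f*u - 5) = 7 + (-5 - 70*f*u) = 2 - 70*f*u)
23646/(-17504) + y(-90, -129)/(-23062) = 23646/(-17504) + (2 - 70*(-90)*(-129))/(-23062) = 23646*(-1/17504) + (2 - 812700)*(-1/23062) = -11823/8752 - 812698*(-1/23062) = -11823/8752 + 406349/11531 = 3420035435/100919312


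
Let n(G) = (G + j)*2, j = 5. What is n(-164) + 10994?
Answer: 10676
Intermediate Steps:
n(G) = 10 + 2*G (n(G) = (G + 5)*2 = (5 + G)*2 = 10 + 2*G)
n(-164) + 10994 = (10 + 2*(-164)) + 10994 = (10 - 328) + 10994 = -318 + 10994 = 10676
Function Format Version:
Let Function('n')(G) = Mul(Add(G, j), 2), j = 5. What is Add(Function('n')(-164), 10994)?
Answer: 10676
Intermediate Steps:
Function('n')(G) = Add(10, Mul(2, G)) (Function('n')(G) = Mul(Add(G, 5), 2) = Mul(Add(5, G), 2) = Add(10, Mul(2, G)))
Add(Function('n')(-164), 10994) = Add(Add(10, Mul(2, -164)), 10994) = Add(Add(10, -328), 10994) = Add(-318, 10994) = 10676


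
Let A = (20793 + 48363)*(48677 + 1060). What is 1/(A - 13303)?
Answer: 1/3439598669 ≈ 2.9073e-10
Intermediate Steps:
A = 3439611972 (A = 69156*49737 = 3439611972)
1/(A - 13303) = 1/(3439611972 - 13303) = 1/3439598669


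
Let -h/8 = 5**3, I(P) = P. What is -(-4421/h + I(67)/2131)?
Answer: -9488151/2131000 ≈ -4.4524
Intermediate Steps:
h = -1000 (h = -8*5**3 = -8*125 = -1000)
-(-4421/h + I(67)/2131) = -(-4421/(-1000) + 67/2131) = -(-4421*(-1/1000) + 67*(1/2131)) = -(4421/1000 + 67/2131) = -1*9488151/2131000 = -9488151/2131000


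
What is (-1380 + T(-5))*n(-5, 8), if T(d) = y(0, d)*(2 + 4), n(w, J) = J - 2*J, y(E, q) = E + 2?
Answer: 10944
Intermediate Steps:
y(E, q) = 2 + E
n(w, J) = -J
T(d) = 12 (T(d) = (2 + 0)*(2 + 4) = 2*6 = 12)
(-1380 + T(-5))*n(-5, 8) = (-1380 + 12)*(-1*8) = -1368*(-8) = 10944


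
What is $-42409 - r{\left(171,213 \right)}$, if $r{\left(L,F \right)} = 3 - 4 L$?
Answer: $-41728$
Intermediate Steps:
$-42409 - r{\left(171,213 \right)} = -42409 - \left(3 - 684\right) = -42409 - -681 = -42409 + 681 = -41728$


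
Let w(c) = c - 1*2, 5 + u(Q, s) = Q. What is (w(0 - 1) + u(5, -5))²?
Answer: 9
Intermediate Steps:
u(Q, s) = -5 + Q
w(c) = -2 + c (w(c) = c - 2 = -2 + c)
(w(0 - 1) + u(5, -5))² = ((-2 + (0 - 1)) + (-5 + 5))² = ((-2 - 1) + 0)² = (-3 + 0)² = (-3)² = 9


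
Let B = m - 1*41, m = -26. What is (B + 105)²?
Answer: 1444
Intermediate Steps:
B = -67 (B = -26 - 1*41 = -26 - 41 = -67)
(B + 105)² = (-67 + 105)² = 38² = 1444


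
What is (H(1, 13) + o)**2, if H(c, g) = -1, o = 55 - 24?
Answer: 900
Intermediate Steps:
o = 31
(H(1, 13) + o)**2 = (-1 + 31)**2 = 30**2 = 900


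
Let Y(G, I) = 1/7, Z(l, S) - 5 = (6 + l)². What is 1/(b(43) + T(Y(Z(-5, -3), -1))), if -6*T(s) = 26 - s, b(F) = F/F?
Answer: -42/139 ≈ -0.30216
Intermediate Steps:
Z(l, S) = 5 + (6 + l)²
b(F) = 1
Y(G, I) = ⅐
T(s) = -13/3 + s/6 (T(s) = -(26 - s)/6 = -13/3 + s/6)
1/(b(43) + T(Y(Z(-5, -3), -1))) = 1/(1 + (-13/3 + (⅙)*(⅐))) = 1/(1 + (-13/3 + 1/42)) = 1/(1 - 181/42) = 1/(-139/42) = -42/139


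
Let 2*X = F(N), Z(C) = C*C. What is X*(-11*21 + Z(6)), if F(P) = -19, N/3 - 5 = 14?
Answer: 3705/2 ≈ 1852.5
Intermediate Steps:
N = 57 (N = 15 + 3*14 = 15 + 42 = 57)
Z(C) = C²
X = -19/2 (X = (½)*(-19) = -19/2 ≈ -9.5000)
X*(-11*21 + Z(6)) = -19*(-11*21 + 6²)/2 = -19*(-231 + 36)/2 = -19/2*(-195) = 3705/2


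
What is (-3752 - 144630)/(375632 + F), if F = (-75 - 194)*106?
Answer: -74191/173559 ≈ -0.42747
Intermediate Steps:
F = -28514 (F = -269*106 = -28514)
(-3752 - 144630)/(375632 + F) = (-3752 - 144630)/(375632 - 28514) = -148382/347118 = -148382*1/347118 = -74191/173559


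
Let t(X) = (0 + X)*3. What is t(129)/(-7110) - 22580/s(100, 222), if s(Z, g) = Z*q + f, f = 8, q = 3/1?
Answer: -4462861/60830 ≈ -73.366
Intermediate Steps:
q = 3 (q = 3*1 = 3)
s(Z, g) = 8 + 3*Z (s(Z, g) = Z*3 + 8 = 3*Z + 8 = 8 + 3*Z)
t(X) = 3*X (t(X) = X*3 = 3*X)
t(129)/(-7110) - 22580/s(100, 222) = (3*129)/(-7110) - 22580/(8 + 3*100) = 387*(-1/7110) - 22580/(8 + 300) = -43/790 - 22580/308 = -43/790 - 22580*1/308 = -43/790 - 5645/77 = -4462861/60830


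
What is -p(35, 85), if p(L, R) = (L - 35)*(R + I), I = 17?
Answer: 0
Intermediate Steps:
p(L, R) = (-35 + L)*(17 + R) (p(L, R) = (L - 35)*(R + 17) = (-35 + L)*(17 + R))
-p(35, 85) = -(-595 - 35*85 + 17*35 + 35*85) = -(-595 - 2975 + 595 + 2975) = -1*0 = 0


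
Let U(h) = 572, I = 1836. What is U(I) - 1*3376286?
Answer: -3375714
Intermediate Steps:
U(I) - 1*3376286 = 572 - 1*3376286 = 572 - 3376286 = -3375714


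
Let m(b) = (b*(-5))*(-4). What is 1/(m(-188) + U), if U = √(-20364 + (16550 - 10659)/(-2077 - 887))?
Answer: -11144640/41964211187 - 2*I*√44730307167/41964211187 ≈ -0.00026558 - 1.008e-5*I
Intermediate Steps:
m(b) = 20*b (m(b) = -5*b*(-4) = 20*b)
U = I*√44730307167/1482 (U = √(-20364 + 5891/(-2964)) = √(-20364 + 5891*(-1/2964)) = √(-20364 - 5891/2964) = √(-60364787/2964) = I*√44730307167/1482 ≈ 142.71*I)
1/(m(-188) + U) = 1/(20*(-188) + I*√44730307167/1482) = 1/(-3760 + I*√44730307167/1482)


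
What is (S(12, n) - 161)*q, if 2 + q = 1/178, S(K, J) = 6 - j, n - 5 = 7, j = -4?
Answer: 53605/178 ≈ 301.15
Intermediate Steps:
n = 12 (n = 5 + 7 = 12)
S(K, J) = 10 (S(K, J) = 6 - 1*(-4) = 6 + 4 = 10)
q = -355/178 (q = -2 + 1/178 = -355/178 ≈ -1.9944)
(S(12, n) - 161)*q = (10 - 161)*(-355/178) = -151*(-355/178) = 53605/178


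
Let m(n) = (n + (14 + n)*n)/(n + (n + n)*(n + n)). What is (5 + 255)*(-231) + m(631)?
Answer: -151650854/2525 ≈ -60060.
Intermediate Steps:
m(n) = (n + n*(14 + n))/(n + 4*n²) (m(n) = (n + n*(14 + n))/(n + (2*n)*(2*n)) = (n + n*(14 + n))/(n + 4*n²))
(5 + 255)*(-231) + m(631) = (5 + 255)*(-231) + (15 + 631)/(1 + 4*631) = 260*(-231) + 646/(1 + 2524) = -60060 + 646/2525 = -151650854/2525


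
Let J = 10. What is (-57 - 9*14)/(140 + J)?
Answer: -61/50 ≈ -1.2200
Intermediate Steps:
(-57 - 9*14)/(140 + J) = (-57 - 9*14)/(140 + 10) = (-57 - 126)/150 = -183*1/150 = -61/50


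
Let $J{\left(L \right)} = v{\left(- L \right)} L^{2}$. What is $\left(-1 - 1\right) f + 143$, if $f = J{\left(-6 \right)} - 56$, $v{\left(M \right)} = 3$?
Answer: $39$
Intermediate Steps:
$J{\left(L \right)} = 3 L^{2}$
$f = 52$ ($f = 3 \left(-6\right)^{2} - 56 = 3 \cdot 36 - 56 = 108 - 56 = 52$)
$\left(-1 - 1\right) f + 143 = \left(-1 - 1\right) 52 + 143 = \left(-2\right) 52 + 143 = -104 + 143 = 39$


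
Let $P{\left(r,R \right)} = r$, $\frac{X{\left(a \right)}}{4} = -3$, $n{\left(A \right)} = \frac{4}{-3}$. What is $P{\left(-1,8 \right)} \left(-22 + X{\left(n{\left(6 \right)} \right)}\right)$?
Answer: $34$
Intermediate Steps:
$n{\left(A \right)} = - \frac{4}{3}$ ($n{\left(A \right)} = 4 \left(- \frac{1}{3}\right) = - \frac{4}{3}$)
$X{\left(a \right)} = -12$ ($X{\left(a \right)} = 4 \left(-3\right) = -12$)
$P{\left(-1,8 \right)} \left(-22 + X{\left(n{\left(6 \right)} \right)}\right) = - (-22 - 12) = \left(-1\right) \left(-34\right) = 34$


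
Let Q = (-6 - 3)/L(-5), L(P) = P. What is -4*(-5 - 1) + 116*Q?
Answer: 1164/5 ≈ 232.80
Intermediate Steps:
Q = 9/5 (Q = (-6 - 3)/(-5) = -1/5*(-9) = 9/5 ≈ 1.8000)
-4*(-5 - 1) + 116*Q = -4*(-5 - 1) + 116*(9/5) = -4*(-6) + 1044/5 = 24 + 1044/5 = 1164/5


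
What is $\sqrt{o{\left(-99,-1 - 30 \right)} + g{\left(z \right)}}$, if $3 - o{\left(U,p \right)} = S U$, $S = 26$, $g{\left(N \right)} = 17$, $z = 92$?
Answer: $\sqrt{2594} \approx 50.931$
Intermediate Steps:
$o{\left(U,p \right)} = 3 - 26 U$
$\sqrt{o{\left(-99,-1 - 30 \right)} + g{\left(z \right)}} = \sqrt{\left(3 - -2574\right) + 17} = \sqrt{\left(3 + 2574\right) + 17} = \sqrt{2577 + 17} = \sqrt{2594}$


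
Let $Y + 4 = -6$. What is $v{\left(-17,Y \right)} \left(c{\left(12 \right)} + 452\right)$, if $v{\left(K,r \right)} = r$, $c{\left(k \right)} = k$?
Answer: $-4640$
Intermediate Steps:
$Y = -10$ ($Y = -4 - 6 = -10$)
$v{\left(-17,Y \right)} \left(c{\left(12 \right)} + 452\right) = - 10 \left(12 + 452\right) = \left(-10\right) 464 = -4640$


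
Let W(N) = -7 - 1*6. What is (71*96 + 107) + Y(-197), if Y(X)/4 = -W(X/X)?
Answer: 6975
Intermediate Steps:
W(N) = -13 (W(N) = -7 - 6 = -13)
Y(X) = 52 (Y(X) = 4*(-1*(-13)) = 4*13 = 52)
(71*96 + 107) + Y(-197) = (71*96 + 107) + 52 = (6816 + 107) + 52 = 6923 + 52 = 6975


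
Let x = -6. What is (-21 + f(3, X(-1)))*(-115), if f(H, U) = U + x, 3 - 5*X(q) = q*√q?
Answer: 3036 - 23*I ≈ 3036.0 - 23.0*I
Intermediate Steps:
X(q) = ⅗ - q^(3/2)/5 (X(q) = ⅗ - q*√q/5 = ⅗ - q^(3/2)/5)
f(H, U) = -6 + U (f(H, U) = U - 6 = -6 + U)
(-21 + f(3, X(-1)))*(-115) = (-21 + (-6 + (⅗ - (-1)*I/5)))*(-115) = (-21 + (-6 + (⅗ + I/5)))*(-115) = (-21 + (-27/5 + I/5))*(-115) = (-132/5 + I/5)*(-115) = 3036 - 23*I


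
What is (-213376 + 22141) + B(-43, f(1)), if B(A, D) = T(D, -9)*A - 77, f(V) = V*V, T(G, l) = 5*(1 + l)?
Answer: -189592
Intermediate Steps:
T(G, l) = 5 + 5*l
f(V) = V²
B(A, D) = -77 - 40*A (B(A, D) = (5 + 5*(-9))*A - 77 = (5 - 45)*A - 77 = -40*A - 77 = -77 - 40*A)
(-213376 + 22141) + B(-43, f(1)) = (-213376 + 22141) + (-77 - 40*(-43)) = -191235 + (-77 + 1720) = -191235 + 1643 = -189592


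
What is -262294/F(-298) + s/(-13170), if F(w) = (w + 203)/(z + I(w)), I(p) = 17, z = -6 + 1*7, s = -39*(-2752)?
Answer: 2072307316/41705 ≈ 49690.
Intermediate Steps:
s = 107328
z = 1 (z = -6 + 7 = 1)
F(w) = 203/18 + w/18 (F(w) = (w + 203)/(1 + 17) = (203 + w)/18 = (203 + w)*(1/18) = 203/18 + w/18)
-262294/F(-298) + s/(-13170) = -262294/(203/18 + (1/18)*(-298)) + 107328/(-13170) = -262294/(203/18 - 149/9) + 107328*(-1/13170) = -262294/(-95/18) - 17888/2195 = -262294*(-18/95) - 17888/2195 = 4721292/95 - 17888/2195 = 2072307316/41705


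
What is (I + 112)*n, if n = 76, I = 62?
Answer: 13224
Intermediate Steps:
(I + 112)*n = (62 + 112)*76 = 174*76 = 13224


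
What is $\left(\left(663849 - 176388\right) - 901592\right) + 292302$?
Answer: $-121829$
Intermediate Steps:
$\left(\left(663849 - 176388\right) - 901592\right) + 292302 = \left(487461 - 901592\right) + 292302 = -414131 + 292302 = -121829$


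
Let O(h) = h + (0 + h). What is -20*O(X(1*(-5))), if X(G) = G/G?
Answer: -40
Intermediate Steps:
X(G) = 1
O(h) = 2*h (O(h) = h + h = 2*h)
-20*O(X(1*(-5))) = -40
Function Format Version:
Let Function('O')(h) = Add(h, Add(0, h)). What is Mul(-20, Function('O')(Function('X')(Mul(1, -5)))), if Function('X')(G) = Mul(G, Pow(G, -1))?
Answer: -40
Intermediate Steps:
Function('X')(G) = 1
Function('O')(h) = Mul(2, h) (Function('O')(h) = Add(h, h) = Mul(2, h))
Mul(-20, Function('O')(Function('X')(Mul(1, -5)))) = Mul(-20, Mul(2, 1)) = Mul(-20, 2) = -40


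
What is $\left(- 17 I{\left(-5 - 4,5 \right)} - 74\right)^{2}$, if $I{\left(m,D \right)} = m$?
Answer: $6241$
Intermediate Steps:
$\left(- 17 I{\left(-5 - 4,5 \right)} - 74\right)^{2} = \left(- 17 \left(-5 - 4\right) - 74\right)^{2} = \left(\left(-17\right) \left(-9\right) - 74\right)^{2} = \left(153 - 74\right)^{2} = 79^{2} = 6241$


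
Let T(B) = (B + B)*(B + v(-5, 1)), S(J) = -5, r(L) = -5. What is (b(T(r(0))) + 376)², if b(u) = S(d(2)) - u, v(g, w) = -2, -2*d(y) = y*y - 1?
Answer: 90601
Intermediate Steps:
d(y) = ½ - y²/2 (d(y) = -(y*y - 1)/2 = -(y² - 1)/2 = -(-1 + y²)/2 = ½ - y²/2)
T(B) = 2*B*(-2 + B) (T(B) = (B + B)*(B - 2) = (2*B)*(-2 + B) = 2*B*(-2 + B))
b(u) = -5 - u
(b(T(r(0))) + 376)² = ((-5 - 2*(-5)*(-2 - 5)) + 376)² = ((-5 - 2*(-5)*(-7)) + 376)² = ((-5 - 1*70) + 376)² = ((-5 - 70) + 376)² = (-75 + 376)² = 301² = 90601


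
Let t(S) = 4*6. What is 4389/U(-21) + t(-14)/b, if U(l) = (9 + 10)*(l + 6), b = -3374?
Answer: -129959/8435 ≈ -15.407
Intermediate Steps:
t(S) = 24
U(l) = 114 + 19*l (U(l) = 19*(6 + l) = 114 + 19*l)
4389/U(-21) + t(-14)/b = 4389/(114 + 19*(-21)) + 24/(-3374) = 4389/(114 - 399) + 24*(-1/3374) = 4389/(-285) - 12/1687 = 4389*(-1/285) - 12/1687 = -77/5 - 12/1687 = -129959/8435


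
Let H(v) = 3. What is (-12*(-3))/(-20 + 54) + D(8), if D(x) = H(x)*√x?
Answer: 18/17 + 6*√2 ≈ 9.5441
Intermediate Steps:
D(x) = 3*√x
(-12*(-3))/(-20 + 54) + D(8) = (-12*(-3))/(-20 + 54) + 3*√8 = 36/34 + 3*(2*√2) = 36*(1/34) + 6*√2 = 18/17 + 6*√2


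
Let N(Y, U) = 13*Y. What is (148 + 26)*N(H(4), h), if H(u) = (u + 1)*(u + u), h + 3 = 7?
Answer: 90480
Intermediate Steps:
h = 4 (h = -3 + 7 = 4)
H(u) = 2*u*(1 + u) (H(u) = (1 + u)*(2*u) = 2*u*(1 + u))
(148 + 26)*N(H(4), h) = (148 + 26)*(13*(2*4*(1 + 4))) = 174*(13*(2*4*5)) = 174*(13*40) = 174*520 = 90480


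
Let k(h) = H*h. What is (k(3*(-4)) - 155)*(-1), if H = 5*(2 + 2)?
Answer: 395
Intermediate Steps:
H = 20 (H = 5*4 = 20)
k(h) = 20*h
(k(3*(-4)) - 155)*(-1) = (20*(3*(-4)) - 155)*(-1) = (20*(-12) - 155)*(-1) = (-240 - 155)*(-1) = -395*(-1) = 395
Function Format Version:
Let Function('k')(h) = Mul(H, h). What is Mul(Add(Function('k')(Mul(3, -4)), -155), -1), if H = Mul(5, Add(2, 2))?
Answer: 395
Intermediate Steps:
H = 20 (H = Mul(5, 4) = 20)
Function('k')(h) = Mul(20, h)
Mul(Add(Function('k')(Mul(3, -4)), -155), -1) = Mul(Add(Mul(20, Mul(3, -4)), -155), -1) = Mul(Add(Mul(20, -12), -155), -1) = Mul(Add(-240, -155), -1) = Mul(-395, -1) = 395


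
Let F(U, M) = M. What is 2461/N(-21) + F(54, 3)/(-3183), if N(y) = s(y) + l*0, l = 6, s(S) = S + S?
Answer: -2611163/44562 ≈ -58.596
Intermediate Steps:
s(S) = 2*S
N(y) = 2*y (N(y) = 2*y + 6*0 = 2*y + 0 = 2*y)
2461/N(-21) + F(54, 3)/(-3183) = 2461/((2*(-21))) + 3/(-3183) = 2461/(-42) + 3*(-1/3183) = 2461*(-1/42) - 1/1061 = -2461/42 - 1/1061 = -2611163/44562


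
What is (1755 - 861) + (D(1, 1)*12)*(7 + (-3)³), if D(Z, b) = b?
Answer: 654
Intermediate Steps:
(1755 - 861) + (D(1, 1)*12)*(7 + (-3)³) = (1755 - 861) + (1*12)*(7 + (-3)³) = 894 + 12*(7 - 27) = 894 + 12*(-20) = 894 - 240 = 654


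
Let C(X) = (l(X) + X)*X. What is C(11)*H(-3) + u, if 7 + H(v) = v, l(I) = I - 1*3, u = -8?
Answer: -2098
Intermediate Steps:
l(I) = -3 + I (l(I) = I - 3 = -3 + I)
H(v) = -7 + v
C(X) = X*(-3 + 2*X) (C(X) = ((-3 + X) + X)*X = (-3 + 2*X)*X = X*(-3 + 2*X))
C(11)*H(-3) + u = (11*(-3 + 2*11))*(-7 - 3) - 8 = (11*(-3 + 22))*(-10) - 8 = (11*19)*(-10) - 8 = 209*(-10) - 8 = -2090 - 8 = -2098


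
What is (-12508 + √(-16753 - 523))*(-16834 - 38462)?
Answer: 691642368 - 110592*I*√4319 ≈ 6.9164e+8 - 7.268e+6*I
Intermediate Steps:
(-12508 + √(-16753 - 523))*(-16834 - 38462) = (-12508 + √(-17276))*(-55296) = (-12508 + 2*I*√4319)*(-55296) = 691642368 - 110592*I*√4319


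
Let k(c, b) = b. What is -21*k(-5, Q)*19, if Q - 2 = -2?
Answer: 0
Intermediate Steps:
Q = 0 (Q = 2 - 2 = 0)
-21*k(-5, Q)*19 = -21*0*19 = 0*19 = 0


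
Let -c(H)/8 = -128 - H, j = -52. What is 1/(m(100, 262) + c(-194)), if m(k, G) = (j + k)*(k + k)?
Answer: 1/9072 ≈ 0.00011023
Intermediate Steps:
c(H) = 1024 + 8*H (c(H) = -8*(-128 - H) = 1024 + 8*H)
m(k, G) = 2*k*(-52 + k) (m(k, G) = (-52 + k)*(k + k) = (-52 + k)*(2*k) = 2*k*(-52 + k))
1/(m(100, 262) + c(-194)) = 1/(2*100*(-52 + 100) + (1024 + 8*(-194))) = 1/(2*100*48 + (1024 - 1552)) = 1/(9600 - 528) = 1/9072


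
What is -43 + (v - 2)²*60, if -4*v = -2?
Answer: 92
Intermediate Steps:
v = ½ (v = -¼*(-2) = ½ ≈ 0.50000)
-43 + (v - 2)²*60 = -43 + (½ - 2)²*60 = -43 + (-3/2)²*60 = -43 + (9/4)*60 = -43 + 135 = 92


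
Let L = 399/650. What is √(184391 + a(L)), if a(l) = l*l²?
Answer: √1316599489301174/84500 ≈ 429.41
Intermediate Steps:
L = 399/650 (L = 399*(1/650) = 399/650 ≈ 0.61385)
a(l) = l³
√(184391 + a(L)) = √(184391 + (399/650)³) = √(184391 + 63521199/274625000) = √(50638441896199/274625000) = √1316599489301174/84500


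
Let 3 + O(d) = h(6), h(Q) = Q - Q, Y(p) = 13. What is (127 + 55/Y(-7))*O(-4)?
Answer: -5118/13 ≈ -393.69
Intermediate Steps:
h(Q) = 0
O(d) = -3 (O(d) = -3 + 0 = -3)
(127 + 55/Y(-7))*O(-4) = (127 + 55/13)*(-3) = (1706/13)*(-3) = -5118/13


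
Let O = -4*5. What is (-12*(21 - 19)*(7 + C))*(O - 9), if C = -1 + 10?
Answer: 11136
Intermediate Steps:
C = 9
O = -20
(-12*(21 - 19)*(7 + C))*(O - 9) = (-12*(21 - 19)*(7 + 9))*(-20 - 9) = -24*16*(-29) = -12*32*(-29) = -384*(-29) = 11136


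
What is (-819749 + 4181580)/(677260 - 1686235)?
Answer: -305621/91725 ≈ -3.3319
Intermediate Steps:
(-819749 + 4181580)/(677260 - 1686235) = 3361831/(-1008975) = 3361831*(-1/1008975) = -305621/91725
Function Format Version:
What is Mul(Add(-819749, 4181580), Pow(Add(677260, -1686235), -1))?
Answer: Rational(-305621, 91725) ≈ -3.3319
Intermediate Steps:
Mul(Add(-819749, 4181580), Pow(Add(677260, -1686235), -1)) = Mul(3361831, Pow(-1008975, -1)) = Mul(3361831, Rational(-1, 1008975)) = Rational(-305621, 91725)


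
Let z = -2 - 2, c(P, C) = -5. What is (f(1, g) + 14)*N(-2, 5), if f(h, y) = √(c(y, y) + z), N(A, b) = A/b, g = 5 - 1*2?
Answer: -28/5 - 6*I/5 ≈ -5.6 - 1.2*I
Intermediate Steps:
z = -4
g = 3 (g = 5 - 2 = 3)
f(h, y) = 3*I (f(h, y) = √(-5 - 4) = √(-9) = 3*I)
(f(1, g) + 14)*N(-2, 5) = (3*I + 14)*(-2/5) = (14 + 3*I)*(-2*⅕) = (14 + 3*I)*(-⅖) = -28/5 - 6*I/5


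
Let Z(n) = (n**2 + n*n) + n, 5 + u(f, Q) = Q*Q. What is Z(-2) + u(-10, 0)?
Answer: 1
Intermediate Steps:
u(f, Q) = -5 + Q**2 (u(f, Q) = -5 + Q*Q = -5 + Q**2)
Z(n) = n + 2*n**2 (Z(n) = (n**2 + n**2) + n = 2*n**2 + n = n + 2*n**2)
Z(-2) + u(-10, 0) = -2*(1 + 2*(-2)) + (-5 + 0**2) = -2*(1 - 4) + (-5 + 0) = -2*(-3) - 5 = 6 - 5 = 1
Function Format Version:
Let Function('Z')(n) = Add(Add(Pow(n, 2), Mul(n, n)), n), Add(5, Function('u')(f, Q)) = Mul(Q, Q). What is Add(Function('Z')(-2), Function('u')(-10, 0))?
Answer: 1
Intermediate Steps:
Function('u')(f, Q) = Add(-5, Pow(Q, 2)) (Function('u')(f, Q) = Add(-5, Mul(Q, Q)) = Add(-5, Pow(Q, 2)))
Function('Z')(n) = Add(n, Mul(2, Pow(n, 2))) (Function('Z')(n) = Add(Add(Pow(n, 2), Pow(n, 2)), n) = Add(Mul(2, Pow(n, 2)), n) = Add(n, Mul(2, Pow(n, 2))))
Add(Function('Z')(-2), Function('u')(-10, 0)) = Add(Mul(-2, Add(1, Mul(2, -2))), Add(-5, Pow(0, 2))) = Add(Mul(-2, Add(1, -4)), Add(-5, 0)) = Add(Mul(-2, -3), -5) = Add(6, -5) = 1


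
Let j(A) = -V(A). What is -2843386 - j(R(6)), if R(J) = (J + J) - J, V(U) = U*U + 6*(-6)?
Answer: -2843386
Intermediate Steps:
V(U) = -36 + U² (V(U) = U² - 36 = -36 + U²)
R(J) = J (R(J) = 2*J - J = J)
j(A) = 36 - A² (j(A) = -(-36 + A²) = 36 - A²)
-2843386 - j(R(6)) = -2843386 - (36 - 1*6²) = -2843386 - (36 - 1*36) = -2843386 - (36 - 36) = -2843386 - 1*0 = -2843386 + 0 = -2843386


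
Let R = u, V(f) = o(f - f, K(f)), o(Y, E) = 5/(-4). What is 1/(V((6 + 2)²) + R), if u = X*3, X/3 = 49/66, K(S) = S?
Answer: 44/239 ≈ 0.18410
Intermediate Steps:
X = 49/22 (X = 3*(49/66) = 49/22 ≈ 2.2273)
o(Y, E) = -5/4 (o(Y, E) = 5*(-¼) = -5/4)
V(f) = -5/4
u = 147/22 (u = (49/22)*3 = 147/22 ≈ 6.6818)
R = 147/22 ≈ 6.6818
1/(V((6 + 2)²) + R) = 1/(-5/4 + 147/22) = 1/(239/44) = 44/239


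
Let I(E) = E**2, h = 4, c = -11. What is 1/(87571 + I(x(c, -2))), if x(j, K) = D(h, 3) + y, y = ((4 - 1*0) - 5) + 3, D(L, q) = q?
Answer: 1/87596 ≈ 1.1416e-5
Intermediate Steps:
y = 2 (y = ((4 + 0) - 5) + 3 = (4 - 5) + 3 = -1 + 3 = 2)
x(j, K) = 5 (x(j, K) = 3 + 2 = 5)
1/(87571 + I(x(c, -2))) = 1/(87571 + 5**2) = 1/(87571 + 25) = 1/87596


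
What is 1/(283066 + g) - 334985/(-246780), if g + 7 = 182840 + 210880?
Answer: 15114070673/11134368108 ≈ 1.3574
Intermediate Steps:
g = 393713 (g = -7 + (182840 + 210880) = -7 + 393720 = 393713)
1/(283066 + g) - 334985/(-246780) = 1/(283066 + 393713) - 334985/(-246780) = 1/676779 - 334985*(-1)/246780 = 1/676779 - 1*(-66997/49356) = 1/676779 + 66997/49356 = 15114070673/11134368108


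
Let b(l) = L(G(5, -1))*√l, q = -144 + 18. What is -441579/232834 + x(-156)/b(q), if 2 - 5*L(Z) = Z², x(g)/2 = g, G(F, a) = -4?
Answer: -441579/232834 - 130*I*√14/49 ≈ -1.8965 - 9.9268*I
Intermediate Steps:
x(g) = 2*g
q = -126
L(Z) = ⅖ - Z²/5
b(l) = -14*√l/5 (b(l) = (⅖ - ⅕*(-4)²)*√l = (⅖ - ⅕*16)*√l = (⅖ - 16/5)*√l = -14*√l/5)
-441579/232834 + x(-156)/b(q) = -441579/232834 + (2*(-156))/((-42*I*√14/5)) = -441579*1/232834 - 312*5*I*√14/588 = -441579/232834 - 312*5*I*√14/588 = -441579/232834 - 130*I*√14/49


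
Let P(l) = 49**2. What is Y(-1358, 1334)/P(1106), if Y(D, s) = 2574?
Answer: 2574/2401 ≈ 1.0721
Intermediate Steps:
P(l) = 2401
Y(-1358, 1334)/P(1106) = 2574/2401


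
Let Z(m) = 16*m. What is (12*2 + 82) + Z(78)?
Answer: 1354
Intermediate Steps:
(12*2 + 82) + Z(78) = (12*2 + 82) + 16*78 = (24 + 82) + 1248 = 106 + 1248 = 1354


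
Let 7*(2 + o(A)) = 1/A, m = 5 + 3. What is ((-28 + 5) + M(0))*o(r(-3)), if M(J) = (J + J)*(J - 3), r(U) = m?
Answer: 2553/56 ≈ 45.589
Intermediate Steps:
m = 8
r(U) = 8
o(A) = -2 + 1/(7*A) (o(A) = -2 + (1/A)/7 = -2 + 1/(7*A))
M(J) = 2*J*(-3 + J) (M(J) = (2*J)*(-3 + J) = 2*J*(-3 + J))
((-28 + 5) + M(0))*o(r(-3)) = ((-28 + 5) + 2*0*(-3 + 0))*(-2 + (⅐)/8) = (-23 + 2*0*(-3))*(-2 + (⅐)*(⅛)) = (-23 + 0)*(-2 + 1/56) = -23*(-111/56) = 2553/56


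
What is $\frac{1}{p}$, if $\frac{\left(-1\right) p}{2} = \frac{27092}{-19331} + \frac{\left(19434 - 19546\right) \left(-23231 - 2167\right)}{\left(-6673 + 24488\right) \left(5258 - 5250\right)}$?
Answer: $- \frac{3784415}{140459744} \approx -0.026943$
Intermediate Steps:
$p = - \frac{140459744}{3784415}$ ($p = - 2 \left(\frac{27092}{-19331} + \frac{\left(19434 - 19546\right) \left(-23231 - 2167\right)}{\left(-6673 + 24488\right) \left(5258 - 5250\right)}\right) = - 2 \left(27092 \left(- \frac{1}{19331}\right) + \frac{\left(-112\right) \left(-25398\right)}{17815 \cdot 8}\right) = - 2 \left(- \frac{2084}{1487} + \frac{2844576}{142520}\right) = - 2 \left(- \frac{2084}{1487} + 2844576 \cdot \frac{1}{142520}\right) = - 2 \left(- \frac{2084}{1487} + \frac{50796}{2545}\right) = \left(-2\right) \frac{70229872}{3784415} = - \frac{140459744}{3784415} \approx -37.115$)
$\frac{1}{p} = \frac{1}{- \frac{140459744}{3784415}} = - \frac{3784415}{140459744}$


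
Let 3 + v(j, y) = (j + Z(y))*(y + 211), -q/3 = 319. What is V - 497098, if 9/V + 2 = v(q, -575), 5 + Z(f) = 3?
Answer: -57840831983/116357 ≈ -4.9710e+5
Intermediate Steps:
q = -957 (q = -3*319 = -957)
Z(f) = -2 (Z(f) = -5 + 3 = -2)
v(j, y) = -3 + (-2 + j)*(211 + y) (v(j, y) = -3 + (j - 2)*(y + 211) = -3 + (-2 + j)*(211 + y))
V = 3/116357 (V = 9/(-2 + (-425 - 2*(-575) + 211*(-957) - 957*(-575))) = 9/(-2 + (-425 + 1150 - 201927 + 550275)) = 9/(-2 + 349073) = 9/349071 = 9*(1/349071) = 3/116357 ≈ 2.5783e-5)
V - 497098 = 3/116357 - 497098 = -57840831983/116357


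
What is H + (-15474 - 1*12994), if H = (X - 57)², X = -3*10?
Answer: -20899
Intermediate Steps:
X = -30
H = 7569 (H = (-30 - 57)² = (-87)² = 7569)
H + (-15474 - 1*12994) = 7569 + (-15474 - 1*12994) = 7569 + (-15474 - 12994) = 7569 - 28468 = -20899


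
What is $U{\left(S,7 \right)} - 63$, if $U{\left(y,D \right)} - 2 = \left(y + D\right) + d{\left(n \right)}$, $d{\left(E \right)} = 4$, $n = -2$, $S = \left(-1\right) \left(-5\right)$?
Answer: $-45$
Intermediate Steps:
$S = 5$
$U{\left(y,D \right)} = 6 + D + y$ ($U{\left(y,D \right)} = 2 + \left(\left(y + D\right) + 4\right) = 2 + \left(\left(D + y\right) + 4\right) = 2 + \left(4 + D + y\right) = 6 + D + y$)
$U{\left(S,7 \right)} - 63 = \left(6 + 7 + 5\right) - 63 = 18 - 63 = -45$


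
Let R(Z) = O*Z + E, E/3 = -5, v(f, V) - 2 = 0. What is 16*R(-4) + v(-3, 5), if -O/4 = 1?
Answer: 18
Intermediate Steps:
O = -4 (O = -4*1 = -4)
v(f, V) = 2 (v(f, V) = 2 + 0 = 2)
E = -15 (E = 3*(-5) = -15)
R(Z) = -15 - 4*Z (R(Z) = -4*Z - 15 = -15 - 4*Z)
16*R(-4) + v(-3, 5) = 16*(-15 - 4*(-4)) + 2 = 16*(-15 + 16) + 2 = 16*1 + 2 = 16 + 2 = 18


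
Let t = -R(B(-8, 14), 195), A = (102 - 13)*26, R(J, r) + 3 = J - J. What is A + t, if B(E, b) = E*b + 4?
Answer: 2317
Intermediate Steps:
B(E, b) = 4 + E*b
R(J, r) = -3 (R(J, r) = -3 + (J - J) = -3 + 0 = -3)
A = 2314 (A = 89*26 = 2314)
t = 3 (t = -1*(-3) = 3)
A + t = 2314 + 3 = 2317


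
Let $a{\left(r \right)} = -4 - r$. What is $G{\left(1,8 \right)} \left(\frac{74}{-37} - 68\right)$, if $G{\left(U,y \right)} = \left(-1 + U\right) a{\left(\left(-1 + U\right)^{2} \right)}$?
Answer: $0$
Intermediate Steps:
$G{\left(U,y \right)} = \left(-1 + U\right) \left(-4 - \left(-1 + U\right)^{2}\right)$
$G{\left(1,8 \right)} \left(\frac{74}{-37} - 68\right) = - \left(-1 + 1\right) \left(4 + \left(-1 + 1\right)^{2}\right) \left(\frac{74}{-37} - 68\right) = \left(-1\right) 0 \left(4 + 0^{2}\right) \left(74 \left(- \frac{1}{37}\right) - 68\right) = \left(-1\right) 0 \left(4 + 0\right) \left(-2 - 68\right) = \left(-1\right) 0 \cdot 4 \left(-70\right) = 0 \left(-70\right) = 0$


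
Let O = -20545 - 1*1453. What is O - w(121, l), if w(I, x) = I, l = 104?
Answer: -22119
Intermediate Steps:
O = -21998 (O = -20545 - 1453 = -21998)
O - w(121, l) = -21998 - 1*121 = -21998 - 121 = -22119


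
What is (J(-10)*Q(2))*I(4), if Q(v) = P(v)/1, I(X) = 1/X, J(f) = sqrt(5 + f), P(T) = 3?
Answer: 3*I*sqrt(5)/4 ≈ 1.6771*I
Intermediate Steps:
Q(v) = 3 (Q(v) = 3/1 = 3*1 = 3)
(J(-10)*Q(2))*I(4) = (sqrt(5 - 10)*3)/4 = (sqrt(-5)*3)*(1/4) = ((I*sqrt(5))*3)*(1/4) = (3*I*sqrt(5))*(1/4) = 3*I*sqrt(5)/4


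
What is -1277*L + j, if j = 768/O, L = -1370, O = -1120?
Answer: 61232126/35 ≈ 1.7495e+6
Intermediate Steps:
j = -24/35 (j = 768/(-1120) = 768*(-1/1120) = -24/35 ≈ -0.68571)
-1277*L + j = -1277*(-1370) - 24/35 = 1749490 - 24/35 = 61232126/35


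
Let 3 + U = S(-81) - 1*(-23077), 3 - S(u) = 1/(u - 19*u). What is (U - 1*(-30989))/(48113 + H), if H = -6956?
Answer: 78828227/60006906 ≈ 1.3137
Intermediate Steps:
S(u) = 3 + 1/(18*u) (S(u) = 3 - 1/(u - 19*u) = 3 - 1/((-18*u)) = 3 - (-1)/(18*u) = 3 + 1/(18*u))
U = 33646265/1458 (U = -3 + ((3 + (1/18)/(-81)) - 1*(-23077)) = -3 + ((3 + (1/18)*(-1/81)) + 23077) = -3 + ((3 - 1/1458) + 23077) = -3 + (4373/1458 + 23077) = -3 + 33650639/1458 = 33646265/1458 ≈ 23077.)
(U - 1*(-30989))/(48113 + H) = (33646265/1458 - 1*(-30989))/(48113 - 6956) = (33646265/1458 + 30989)/41157 = (78828227/1458)*(1/41157) = 78828227/60006906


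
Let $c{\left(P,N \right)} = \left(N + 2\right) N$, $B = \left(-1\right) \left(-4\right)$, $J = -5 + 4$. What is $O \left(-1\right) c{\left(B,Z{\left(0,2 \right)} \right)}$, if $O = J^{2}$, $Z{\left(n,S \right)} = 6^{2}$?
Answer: $-1368$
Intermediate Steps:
$J = -1$
$B = 4$
$Z{\left(n,S \right)} = 36$
$c{\left(P,N \right)} = N \left(2 + N\right)$ ($c{\left(P,N \right)} = \left(2 + N\right) N = N \left(2 + N\right)$)
$O = 1$ ($O = \left(-1\right)^{2} = 1$)
$O \left(-1\right) c{\left(B,Z{\left(0,2 \right)} \right)} = 1 \left(-1\right) 36 \left(2 + 36\right) = - 36 \cdot 38 = \left(-1\right) 1368 = -1368$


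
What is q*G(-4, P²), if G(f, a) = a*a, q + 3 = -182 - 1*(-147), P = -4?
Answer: -9728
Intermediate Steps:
q = -38 (q = -3 + (-182 - 1*(-147)) = -3 + (-182 + 147) = -3 - 35 = -38)
G(f, a) = a²
q*G(-4, P²) = -38*((-4)²)² = -38*16² = -38*256 = -9728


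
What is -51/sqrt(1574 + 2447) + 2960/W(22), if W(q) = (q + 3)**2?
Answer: 592/125 - 51*sqrt(4021)/4021 ≈ 3.9317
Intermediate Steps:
W(q) = (3 + q)**2
-51/sqrt(1574 + 2447) + 2960/W(22) = -51/sqrt(1574 + 2447) + 2960/((3 + 22)**2) = -51*sqrt(4021)/4021 + 2960/(25**2) = -51*sqrt(4021)/4021 + 2960/625 = -51*sqrt(4021)/4021 + 2960*(1/625) = -51*sqrt(4021)/4021 + 592/125 = 592/125 - 51*sqrt(4021)/4021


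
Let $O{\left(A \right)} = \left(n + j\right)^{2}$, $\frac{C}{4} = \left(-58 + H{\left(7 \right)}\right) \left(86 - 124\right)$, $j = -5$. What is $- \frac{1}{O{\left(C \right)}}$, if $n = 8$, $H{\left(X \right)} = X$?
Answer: $- \frac{1}{9} \approx -0.11111$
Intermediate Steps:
$C = 7752$ ($C = 4 \left(-58 + 7\right) \left(86 - 124\right) = 4 \left(\left(-51\right) \left(-38\right)\right) = 4 \cdot 1938 = 7752$)
$O{\left(A \right)} = 9$ ($O{\left(A \right)} = \left(8 - 5\right)^{2} = 3^{2} = 9$)
$- \frac{1}{O{\left(C \right)}} = - \frac{1}{9}$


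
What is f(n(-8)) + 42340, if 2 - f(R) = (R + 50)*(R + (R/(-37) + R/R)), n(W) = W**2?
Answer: 1299780/37 ≈ 35129.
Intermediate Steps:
f(R) = 2 - (1 + 36*R/37)*(50 + R) (f(R) = 2 - (R + 50)*(R + (R/(-37) + R/R)) = 2 - (50 + R)*(R + (R*(-1/37) + 1)) = 2 - (50 + R)*(R + (-R/37 + 1)) = 2 - (50 + R)*(R + (1 - R/37)) = 2 - (50 + R)*(1 + 36*R/37) = 2 - (1 + 36*R/37)*(50 + R))
f(n(-8)) + 42340 = (-48 - 1837/37*(-8)**2 - 36*((-8)**2)**2/37) + 42340 = (-48 - 1837/37*64 - 36/37*64**2) + 42340 = (-48 - 117568/37 - 36/37*4096) + 42340 = (-48 - 117568/37 - 147456/37) + 42340 = -266800/37 + 42340 = 1299780/37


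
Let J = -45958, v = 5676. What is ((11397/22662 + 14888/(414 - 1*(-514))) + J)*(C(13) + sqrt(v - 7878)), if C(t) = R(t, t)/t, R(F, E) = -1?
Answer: 20128421117/5695716 - 20128421117*I*sqrt(2202)/438132 ≈ 3534.0 - 2.1558e+6*I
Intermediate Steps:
C(t) = -1/t
((11397/22662 + 14888/(414 - 1*(-514))) + J)*(C(13) + sqrt(v - 7878)) = ((11397/22662 + 14888/(414 - 1*(-514))) - 45958)*(-1/13 + sqrt(5676 - 7878)) = ((11397*(1/22662) + 14888/(414 + 514)) - 45958)*(-1*1/13 + sqrt(-2202)) = ((3799/7554 + 14888/928) - 45958)*(-1/13 + I*sqrt(2202)) = ((3799/7554 + 14888*(1/928)) - 45958)*(-1/13 + I*sqrt(2202)) = ((3799/7554 + 1861/116) - 45958)*(-1/13 + I*sqrt(2202)) = (7249339/438132 - 45958)*(-1/13 + I*sqrt(2202)) = -20128421117*(-1/13 + I*sqrt(2202))/438132 = 20128421117/5695716 - 20128421117*I*sqrt(2202)/438132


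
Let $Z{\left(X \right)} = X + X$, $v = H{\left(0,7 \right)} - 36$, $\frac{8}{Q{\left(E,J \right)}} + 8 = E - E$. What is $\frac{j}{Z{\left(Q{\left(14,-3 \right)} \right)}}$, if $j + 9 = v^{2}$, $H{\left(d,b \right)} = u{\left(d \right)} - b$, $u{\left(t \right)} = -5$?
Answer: $- \frac{2295}{2} \approx -1147.5$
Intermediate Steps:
$Q{\left(E,J \right)} = -1$ ($Q{\left(E,J \right)} = \frac{8}{-8 + \left(E - E\right)} = \frac{8}{-8 + 0} = \frac{8}{-8} = 8 \left(- \frac{1}{8}\right) = -1$)
$H{\left(d,b \right)} = -5 - b$
$v = -48$ ($v = \left(-5 - 7\right) - 36 = -12 - 36 = -48$)
$Z{\left(X \right)} = 2 X$
$j = 2295$ ($j = -9 + \left(-48\right)^{2} = -9 + 2304 = 2295$)
$\frac{j}{Z{\left(Q{\left(14,-3 \right)} \right)}} = \frac{2295}{2 \left(-1\right)} = \frac{2295}{-2} = 2295 \left(- \frac{1}{2}\right) = - \frac{2295}{2}$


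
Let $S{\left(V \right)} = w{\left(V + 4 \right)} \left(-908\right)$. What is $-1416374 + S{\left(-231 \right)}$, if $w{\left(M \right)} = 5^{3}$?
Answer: $-1529874$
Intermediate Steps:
$w{\left(M \right)} = 125$
$S{\left(V \right)} = -113500$ ($S{\left(V \right)} = 125 \left(-908\right) = -113500$)
$-1416374 + S{\left(-231 \right)} = -1416374 - 113500 = -1529874$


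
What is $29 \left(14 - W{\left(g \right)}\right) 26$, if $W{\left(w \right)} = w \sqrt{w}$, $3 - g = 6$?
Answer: $10556 + 2262 i \sqrt{3} \approx 10556.0 + 3917.9 i$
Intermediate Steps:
$g = -3$ ($g = 3 - 6 = -3$)
$W{\left(w \right)} = w^{\frac{3}{2}}$
$29 \left(14 - W{\left(g \right)}\right) 26 = 29 \left(14 - \left(-3\right)^{\frac{3}{2}}\right) 26 = 29 \left(14 - - 3 i \sqrt{3}\right) 26 = 29 \left(14 + 3 i \sqrt{3}\right) 26 = \left(406 + 87 i \sqrt{3}\right) 26 = 10556 + 2262 i \sqrt{3}$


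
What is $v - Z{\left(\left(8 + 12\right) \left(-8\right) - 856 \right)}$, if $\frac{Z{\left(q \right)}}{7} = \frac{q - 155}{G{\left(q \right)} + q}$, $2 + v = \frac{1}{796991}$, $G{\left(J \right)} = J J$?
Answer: $- \frac{233892004459}{117412714120} \approx -1.9921$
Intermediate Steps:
$G{\left(J \right)} = J^{2}$
$v = - \frac{1593981}{796991}$ ($v = -2 + \frac{1}{796991} = - \frac{1593981}{796991} \approx -2.0$)
$Z{\left(q \right)} = \frac{7 \left(-155 + q\right)}{q + q^{2}}$ ($Z{\left(q \right)} = 7 \frac{q - 155}{q^{2} + q} = 7 \frac{-155 + q}{q + q^{2}} = \frac{7 \left(-155 + q\right)}{q + q^{2}}$)
$v - Z{\left(\left(8 + 12\right) \left(-8\right) - 856 \right)} = - \frac{1593981}{796991} - \frac{7 \left(-155 - \left(856 - \left(8 + 12\right) \left(-8\right)\right)\right)}{\left(\left(8 + 12\right) \left(-8\right) - 856\right) \left(1 - \left(856 - \left(8 + 12\right) \left(-8\right)\right)\right)} = - \frac{1593981}{796991} - \frac{7 \left(-155 + \left(20 \left(-8\right) - 856\right)\right)}{\left(20 \left(-8\right) - 856\right) \left(1 + \left(20 \left(-8\right) - 856\right)\right)} = - \frac{1593981}{796991} - \frac{7 \left(-155 - 1016\right)}{\left(-160 - 856\right) \left(1 - 1016\right)} = - \frac{1593981}{796991} - \frac{7 \left(-155 - 1016\right)}{\left(-1016\right) \left(1 - 1016\right)} = - \frac{1593981}{796991} - 7 \left(- \frac{1}{1016}\right) \frac{1}{-1015} \left(-1171\right) = - \frac{1593981}{796991} - 7 \left(- \frac{1}{1016}\right) \left(- \frac{1}{1015}\right) \left(-1171\right) = - \frac{1593981}{796991} - - \frac{1171}{147320} = - \frac{1593981}{796991} + \frac{1171}{147320} = - \frac{233892004459}{117412714120}$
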